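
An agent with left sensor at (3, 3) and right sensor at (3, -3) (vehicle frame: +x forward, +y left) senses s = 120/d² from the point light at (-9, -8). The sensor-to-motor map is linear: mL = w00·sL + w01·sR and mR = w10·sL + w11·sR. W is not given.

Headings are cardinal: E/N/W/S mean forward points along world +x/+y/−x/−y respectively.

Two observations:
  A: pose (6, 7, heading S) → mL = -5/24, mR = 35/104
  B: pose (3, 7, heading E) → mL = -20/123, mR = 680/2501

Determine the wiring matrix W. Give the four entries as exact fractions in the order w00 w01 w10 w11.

0 -1/2 1/2 1/2

obs A: pose=(6,7,S) → sL=10/39, sR=5/12, mL=-5/24, mR=35/104
obs B: pose=(3,7,E) → sL=40/183, sR=40/123, mL=-20/123, mR=680/2501
sensor matrix S = [[10/39, 5/12], [40/183, 40/123]]; det S = -250/32513
solve [mL_A; mL_B] = S·[w00; w01] and [mR_A; mR_B] = S·[w10; w11]:
  w00 = 0, w01 = -1/2, w10 = 1/2, w11 = 1/2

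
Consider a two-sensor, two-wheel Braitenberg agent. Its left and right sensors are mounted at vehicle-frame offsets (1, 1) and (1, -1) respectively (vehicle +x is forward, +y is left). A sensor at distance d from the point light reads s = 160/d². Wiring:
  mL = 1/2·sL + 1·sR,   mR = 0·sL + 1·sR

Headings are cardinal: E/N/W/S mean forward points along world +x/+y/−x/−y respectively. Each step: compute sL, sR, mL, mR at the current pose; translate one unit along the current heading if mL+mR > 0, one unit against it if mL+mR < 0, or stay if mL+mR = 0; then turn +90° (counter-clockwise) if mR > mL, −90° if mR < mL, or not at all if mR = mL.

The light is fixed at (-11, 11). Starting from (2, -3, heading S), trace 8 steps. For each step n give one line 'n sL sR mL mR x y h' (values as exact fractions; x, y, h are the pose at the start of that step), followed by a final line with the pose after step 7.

0 160/421 160/369 96880/155349 160/369 2 -3 S
1 2/5 8/17 57/85 8/17 2 -4 W
2 160/317 32/73 15984/23141 32/73 1 -4 N
3 80/169 80/197 21400/33293 80/197 1 -3 E
4 160/421 160/369 96880/155349 160/369 2 -3 S
5 2/5 8/17 57/85 8/17 2 -4 W
6 160/317 32/73 15984/23141 32/73 1 -4 N
7 80/169 80/197 21400/33293 80/197 1 -3 E
final 2 -3 S

n=0: pose=(2,-3,S); sL=160/421, sR=160/369; mL=96880/155349, mR=160/369; mL+mR=164240/155349 → advance +1; mR−mL=-80/421 → turn -1·90°
n=1: pose=(2,-4,W); sL=2/5, sR=8/17; mL=57/85, mR=8/17; mL+mR=97/85 → advance +1; mR−mL=-1/5 → turn -1·90°
n=2: pose=(1,-4,N); sL=160/317, sR=32/73; mL=15984/23141, mR=32/73; mL+mR=26128/23141 → advance +1; mR−mL=-80/317 → turn -1·90°
n=3: pose=(1,-3,E); sL=80/169, sR=80/197; mL=21400/33293, mR=80/197; mL+mR=34920/33293 → advance +1; mR−mL=-40/169 → turn -1·90°
n=4: pose=(2,-3,S); sL=160/421, sR=160/369; mL=96880/155349, mR=160/369; mL+mR=164240/155349 → advance +1; mR−mL=-80/421 → turn -1·90°
n=5: pose=(2,-4,W); sL=2/5, sR=8/17; mL=57/85, mR=8/17; mL+mR=97/85 → advance +1; mR−mL=-1/5 → turn -1·90°
n=6: pose=(1,-4,N); sL=160/317, sR=32/73; mL=15984/23141, mR=32/73; mL+mR=26128/23141 → advance +1; mR−mL=-80/317 → turn -1·90°
n=7: pose=(1,-3,E); sL=80/169, sR=80/197; mL=21400/33293, mR=80/197; mL+mR=34920/33293 → advance +1; mR−mL=-40/169 → turn -1·90°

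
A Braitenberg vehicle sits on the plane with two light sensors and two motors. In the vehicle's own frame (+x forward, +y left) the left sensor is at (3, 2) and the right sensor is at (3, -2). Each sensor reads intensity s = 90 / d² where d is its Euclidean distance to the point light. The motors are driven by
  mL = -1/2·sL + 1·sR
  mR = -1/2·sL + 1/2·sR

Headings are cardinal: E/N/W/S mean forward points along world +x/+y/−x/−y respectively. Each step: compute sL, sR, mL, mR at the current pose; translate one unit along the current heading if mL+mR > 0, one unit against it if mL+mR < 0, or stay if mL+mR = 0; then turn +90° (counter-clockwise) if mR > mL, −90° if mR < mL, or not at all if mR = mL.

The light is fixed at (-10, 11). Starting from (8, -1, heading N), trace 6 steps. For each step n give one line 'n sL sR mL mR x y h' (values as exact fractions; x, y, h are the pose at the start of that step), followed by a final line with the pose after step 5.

0 90/337 90/481 8685/162097 -6480/162097 8 -1 N
1 5/29 9/61 217/3538 -22/1769 8 0 E
2 90/637 18/97 7101/61789 1368/61789 9 0 S
3 45/226 45/178 6165/40228 270/10057 9 -1 W
4 90/337 90/481 8685/162097 -6480/162097 8 -1 N
5 5/29 9/61 217/3538 -22/1769 8 0 E
final 9 0 S

n=0: pose=(8,-1,N); sL=90/337, sR=90/481; mL=8685/162097, mR=-6480/162097; mL+mR=2205/162097 → advance +1; mR−mL=-45/481 → turn -1·90°
n=1: pose=(8,0,E); sL=5/29, sR=9/61; mL=217/3538, mR=-22/1769; mL+mR=173/3538 → advance +1; mR−mL=-9/122 → turn -1·90°
n=2: pose=(9,0,S); sL=90/637, sR=18/97; mL=7101/61789, mR=1368/61789; mL+mR=8469/61789 → advance +1; mR−mL=-9/97 → turn -1·90°
n=3: pose=(9,-1,W); sL=45/226, sR=45/178; mL=6165/40228, mR=270/10057; mL+mR=7245/40228 → advance +1; mR−mL=-45/356 → turn -1·90°
n=4: pose=(8,-1,N); sL=90/337, sR=90/481; mL=8685/162097, mR=-6480/162097; mL+mR=2205/162097 → advance +1; mR−mL=-45/481 → turn -1·90°
n=5: pose=(8,0,E); sL=5/29, sR=9/61; mL=217/3538, mR=-22/1769; mL+mR=173/3538 → advance +1; mR−mL=-9/122 → turn -1·90°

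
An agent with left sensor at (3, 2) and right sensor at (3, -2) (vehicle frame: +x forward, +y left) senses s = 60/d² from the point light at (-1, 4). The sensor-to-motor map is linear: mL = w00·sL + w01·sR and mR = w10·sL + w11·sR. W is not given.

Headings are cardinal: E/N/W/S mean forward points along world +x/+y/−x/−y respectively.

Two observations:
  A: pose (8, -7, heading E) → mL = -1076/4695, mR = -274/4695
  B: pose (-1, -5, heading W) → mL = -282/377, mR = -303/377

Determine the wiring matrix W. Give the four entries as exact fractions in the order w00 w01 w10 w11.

obs A: pose=(8,-7,E) → sL=4/15, sR=60/313, mL=-1076/4695, mR=-274/4695
obs B: pose=(-1,-5,W) → sL=6/13, sR=30/29, mL=-282/377, mR=-303/377
sensor matrix S = [[4/15, 60/313], [6/13, 30/29]]; det S = 22112/118001
solve [mL_A; mL_B] = S·[w00; w01] and [mR_A; mR_B] = S·[w10; w11]:
  w00 = -1/2, w01 = -1/2, w10 = 1/2, w11 = -1

-1/2 -1/2 1/2 -1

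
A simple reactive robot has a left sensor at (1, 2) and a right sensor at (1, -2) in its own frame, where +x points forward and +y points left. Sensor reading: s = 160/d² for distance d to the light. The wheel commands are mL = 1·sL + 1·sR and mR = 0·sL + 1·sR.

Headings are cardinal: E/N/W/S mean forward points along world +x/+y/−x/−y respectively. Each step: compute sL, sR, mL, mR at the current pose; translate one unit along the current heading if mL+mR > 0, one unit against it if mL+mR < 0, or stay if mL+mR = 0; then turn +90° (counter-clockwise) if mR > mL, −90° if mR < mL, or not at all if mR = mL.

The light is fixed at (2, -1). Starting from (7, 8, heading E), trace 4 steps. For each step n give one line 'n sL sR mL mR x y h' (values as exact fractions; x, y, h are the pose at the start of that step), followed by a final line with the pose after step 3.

n=0: pose=(7,8,E); sL=160/157, sR=32/17; mL=7744/2669, mR=32/17; mL+mR=12768/2669 → advance +1; mR−mL=-160/157 → turn -1·90°
n=1: pose=(8,8,S); sL=5/4, sR=2; mL=13/4, mR=2; mL+mR=21/4 → advance +1; mR−mL=-5/4 → turn -1·90°
n=2: pose=(8,7,W); sL=160/61, sR=32/25; mL=5952/1525, mR=32/25; mL+mR=7904/1525 → advance +1; mR−mL=-160/61 → turn -1·90°
n=3: pose=(7,7,N); sL=16/9, sR=16/13; mL=352/117, mR=16/13; mL+mR=496/117 → advance +1; mR−mL=-16/9 → turn -1·90°

0 160/157 32/17 7744/2669 32/17 7 8 E
1 5/4 2 13/4 2 8 8 S
2 160/61 32/25 5952/1525 32/25 8 7 W
3 16/9 16/13 352/117 16/13 7 7 N
final 7 8 E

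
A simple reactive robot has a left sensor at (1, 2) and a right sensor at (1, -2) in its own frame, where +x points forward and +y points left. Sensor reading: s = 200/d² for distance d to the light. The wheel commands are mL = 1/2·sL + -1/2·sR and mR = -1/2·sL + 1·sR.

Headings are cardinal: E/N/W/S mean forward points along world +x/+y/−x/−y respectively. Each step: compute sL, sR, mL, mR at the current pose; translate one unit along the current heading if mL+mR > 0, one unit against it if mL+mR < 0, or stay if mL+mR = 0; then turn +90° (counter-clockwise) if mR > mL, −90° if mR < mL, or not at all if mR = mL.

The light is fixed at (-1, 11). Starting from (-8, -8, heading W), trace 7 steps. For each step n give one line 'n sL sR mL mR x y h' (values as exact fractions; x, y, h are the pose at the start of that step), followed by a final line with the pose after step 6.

n=0: pose=(-8,-8,W); sL=40/101, sR=200/353; mL=-3040/35653, mR=13140/35653; mL+mR=100/353 → advance +1; mR−mL=16180/35653 → turn +1·90°
n=1: pose=(-9,-8,S); sL=50/109, sR=2/5; mL=16/545, mR=93/545; mL+mR=1/5 → advance +1; mR−mL=77/545 → turn +1·90°
n=2: pose=(-9,-9,E); sL=200/373, sR=200/533; mL=16000/198809, mR=21300/198809; mL+mR=100/533 → advance +1; mR−mL=5300/198809 → turn +1·90°
n=3: pose=(-8,-9,N); sL=100/221, sR=100/193; mL=-1400/42653, mR=12450/42653; mL+mR=50/193 → advance +1; mR−mL=13850/42653 → turn +1·90°
n=4: pose=(-8,-8,W); sL=40/101, sR=200/353; mL=-3040/35653, mR=13140/35653; mL+mR=100/353 → advance +1; mR−mL=16180/35653 → turn +1·90°
n=5: pose=(-9,-8,S); sL=50/109, sR=2/5; mL=16/545, mR=93/545; mL+mR=1/5 → advance +1; mR−mL=77/545 → turn +1·90°
n=6: pose=(-9,-9,E); sL=200/373, sR=200/533; mL=16000/198809, mR=21300/198809; mL+mR=100/533 → advance +1; mR−mL=5300/198809 → turn +1·90°

0 40/101 200/353 -3040/35653 13140/35653 -8 -8 W
1 50/109 2/5 16/545 93/545 -9 -8 S
2 200/373 200/533 16000/198809 21300/198809 -9 -9 E
3 100/221 100/193 -1400/42653 12450/42653 -8 -9 N
4 40/101 200/353 -3040/35653 13140/35653 -8 -8 W
5 50/109 2/5 16/545 93/545 -9 -8 S
6 200/373 200/533 16000/198809 21300/198809 -9 -9 E
final -8 -9 N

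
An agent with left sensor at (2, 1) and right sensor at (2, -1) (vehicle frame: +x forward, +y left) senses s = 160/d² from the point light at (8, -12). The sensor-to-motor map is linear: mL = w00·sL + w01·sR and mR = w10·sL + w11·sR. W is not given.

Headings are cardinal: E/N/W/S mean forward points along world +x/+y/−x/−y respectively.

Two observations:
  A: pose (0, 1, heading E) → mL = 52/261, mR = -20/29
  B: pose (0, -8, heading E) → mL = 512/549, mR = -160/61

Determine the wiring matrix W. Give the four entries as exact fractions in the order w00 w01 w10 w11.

-1 1 -1 0

obs A: pose=(0,1,E) → sL=20/29, sR=8/9, mL=52/261, mR=-20/29
obs B: pose=(0,-8,E) → sL=160/61, sR=32/9, mL=512/549, mR=-160/61
sensor matrix S = [[20/29, 8/9], [160/61, 32/9]]; det S = 640/5307
solve [mL_A; mL_B] = S·[w00; w01] and [mR_A; mR_B] = S·[w10; w11]:
  w00 = -1, w01 = 1, w10 = -1, w11 = 0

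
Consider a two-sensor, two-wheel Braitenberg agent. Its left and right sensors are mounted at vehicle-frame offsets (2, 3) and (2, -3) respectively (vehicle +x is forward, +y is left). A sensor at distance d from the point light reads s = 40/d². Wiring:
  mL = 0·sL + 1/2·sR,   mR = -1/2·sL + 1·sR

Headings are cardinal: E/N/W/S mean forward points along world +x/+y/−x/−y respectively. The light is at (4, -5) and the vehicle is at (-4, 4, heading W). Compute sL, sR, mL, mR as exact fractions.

5/17 10/61 5/61 35/2074

left sensor world pos  = (-6, 1); dL² = 136
right sensor world pos = (-6, 7); dR² = 244
sL = 40/136 = 5/17
sR = 40/244 = 10/61
mL = 0·sL + 1/2·sR = 5/61
mR = -1/2·sL + 1·sR = 35/2074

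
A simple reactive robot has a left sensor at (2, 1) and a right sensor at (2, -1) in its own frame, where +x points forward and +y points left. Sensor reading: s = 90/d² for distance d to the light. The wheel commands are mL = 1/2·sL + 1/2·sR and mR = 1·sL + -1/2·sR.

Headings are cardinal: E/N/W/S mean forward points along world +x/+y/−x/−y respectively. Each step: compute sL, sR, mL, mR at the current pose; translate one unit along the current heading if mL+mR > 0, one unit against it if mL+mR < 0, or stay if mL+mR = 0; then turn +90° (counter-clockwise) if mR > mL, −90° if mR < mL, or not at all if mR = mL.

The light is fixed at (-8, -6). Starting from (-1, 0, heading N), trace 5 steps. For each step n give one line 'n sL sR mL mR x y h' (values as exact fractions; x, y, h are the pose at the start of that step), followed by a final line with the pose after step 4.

0 9/10 45/64 513/640 351/640 -1 0 N
1 18/29 10/13 262/377 89/377 -1 1 E
2 45/53 45/37 2025/1961 945/3922 0 1 S
3 90/61 18/17 1314/1037 981/1037 0 0 W
4 9/10 45/64 513/640 351/640 -1 0 N
final -1 1 E

n=0: pose=(-1,0,N); sL=9/10, sR=45/64; mL=513/640, mR=351/640; mL+mR=27/20 → advance +1; mR−mL=-81/320 → turn -1·90°
n=1: pose=(-1,1,E); sL=18/29, sR=10/13; mL=262/377, mR=89/377; mL+mR=27/29 → advance +1; mR−mL=-173/377 → turn -1·90°
n=2: pose=(0,1,S); sL=45/53, sR=45/37; mL=2025/1961, mR=945/3922; mL+mR=135/106 → advance +1; mR−mL=-3105/3922 → turn -1·90°
n=3: pose=(0,0,W); sL=90/61, sR=18/17; mL=1314/1037, mR=981/1037; mL+mR=135/61 → advance +1; mR−mL=-333/1037 → turn -1·90°
n=4: pose=(-1,0,N); sL=9/10, sR=45/64; mL=513/640, mR=351/640; mL+mR=27/20 → advance +1; mR−mL=-81/320 → turn -1·90°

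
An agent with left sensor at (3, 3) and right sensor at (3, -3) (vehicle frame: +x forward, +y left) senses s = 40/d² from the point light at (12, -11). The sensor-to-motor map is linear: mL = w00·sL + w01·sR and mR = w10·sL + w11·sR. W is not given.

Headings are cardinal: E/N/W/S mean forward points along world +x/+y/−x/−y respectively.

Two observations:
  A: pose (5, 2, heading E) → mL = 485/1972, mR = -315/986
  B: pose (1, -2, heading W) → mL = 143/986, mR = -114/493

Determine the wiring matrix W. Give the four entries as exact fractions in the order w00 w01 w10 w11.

obs A: pose=(5,2,E) → sL=5/34, sR=10/29, mL=485/1972, mR=-315/986
obs B: pose=(1,-2,W) → sL=5/29, sR=2/17, mL=143/986, mR=-114/493
sensor matrix S = [[5/34, 10/29], [5/29, 2/17]]; det S = -10245/243049
solve [mL_A; mL_B] = S·[w00; w01] and [mR_A; mR_B] = S·[w10; w11]:
  w00 = 1/2, w01 = 1/2, w10 = -1, w11 = -1/2

1/2 1/2 -1 -1/2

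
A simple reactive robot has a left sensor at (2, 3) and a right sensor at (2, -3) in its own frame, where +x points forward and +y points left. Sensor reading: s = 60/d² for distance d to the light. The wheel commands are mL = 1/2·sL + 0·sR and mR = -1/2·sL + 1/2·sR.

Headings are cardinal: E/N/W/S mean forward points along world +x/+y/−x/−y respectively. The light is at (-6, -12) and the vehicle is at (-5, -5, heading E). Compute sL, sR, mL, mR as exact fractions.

left sensor world pos  = (-3, -2); dL² = 109
right sensor world pos = (-3, -8); dR² = 25
sL = 60/109 = 60/109
sR = 60/25 = 12/5
mL = 1/2·sL + 0·sR = 30/109
mR = -1/2·sL + 1/2·sR = 504/545

60/109 12/5 30/109 504/545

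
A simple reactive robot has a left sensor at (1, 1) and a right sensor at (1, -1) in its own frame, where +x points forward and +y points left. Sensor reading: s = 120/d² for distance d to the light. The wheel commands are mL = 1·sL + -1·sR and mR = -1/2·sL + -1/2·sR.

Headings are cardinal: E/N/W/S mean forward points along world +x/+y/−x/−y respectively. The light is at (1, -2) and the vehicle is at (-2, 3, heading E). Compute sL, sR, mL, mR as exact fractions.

3 6 -3 -9/2

left sensor world pos  = (-1, 4); dL² = 40
right sensor world pos = (-1, 2); dR² = 20
sL = 120/40 = 3
sR = 120/20 = 6
mL = 1·sL + -1·sR = -3
mR = -1/2·sL + -1/2·sR = -9/2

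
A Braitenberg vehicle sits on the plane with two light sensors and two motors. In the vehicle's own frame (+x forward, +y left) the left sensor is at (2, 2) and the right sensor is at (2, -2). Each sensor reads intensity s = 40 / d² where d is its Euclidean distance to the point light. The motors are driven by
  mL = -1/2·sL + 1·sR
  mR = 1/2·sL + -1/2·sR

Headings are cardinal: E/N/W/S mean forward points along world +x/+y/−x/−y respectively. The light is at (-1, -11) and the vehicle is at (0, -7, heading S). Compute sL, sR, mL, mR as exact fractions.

40/13 8 84/13 -32/13

left sensor world pos  = (2, -9); dL² = 13
right sensor world pos = (-2, -9); dR² = 5
sL = 40/13 = 40/13
sR = 40/5 = 8
mL = -1/2·sL + 1·sR = 84/13
mR = 1/2·sL + -1/2·sR = -32/13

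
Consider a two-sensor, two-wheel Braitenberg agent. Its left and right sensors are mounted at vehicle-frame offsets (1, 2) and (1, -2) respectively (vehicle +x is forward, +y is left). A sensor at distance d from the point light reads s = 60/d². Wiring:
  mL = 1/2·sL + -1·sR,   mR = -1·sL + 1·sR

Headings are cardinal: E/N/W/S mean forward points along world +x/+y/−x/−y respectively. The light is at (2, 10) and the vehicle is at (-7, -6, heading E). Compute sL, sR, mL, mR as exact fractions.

3/13 15/97 -99/2522 -96/1261

left sensor world pos  = (-6, -4); dL² = 260
right sensor world pos = (-6, -8); dR² = 388
sL = 60/260 = 3/13
sR = 60/388 = 15/97
mL = 1/2·sL + -1·sR = -99/2522
mR = -1·sL + 1·sR = -96/1261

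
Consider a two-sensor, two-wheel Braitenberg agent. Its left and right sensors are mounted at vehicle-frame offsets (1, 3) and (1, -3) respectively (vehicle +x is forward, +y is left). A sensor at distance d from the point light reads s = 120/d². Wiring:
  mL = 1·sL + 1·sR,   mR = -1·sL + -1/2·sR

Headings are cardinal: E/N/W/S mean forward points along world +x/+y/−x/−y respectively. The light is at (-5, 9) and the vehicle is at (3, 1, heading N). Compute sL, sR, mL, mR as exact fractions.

left sensor world pos  = (0, 2); dL² = 74
right sensor world pos = (6, 2); dR² = 170
sL = 120/74 = 60/37
sR = 120/170 = 12/17
mL = 1·sL + 1·sR = 1464/629
mR = -1·sL + -1/2·sR = -1242/629

60/37 12/17 1464/629 -1242/629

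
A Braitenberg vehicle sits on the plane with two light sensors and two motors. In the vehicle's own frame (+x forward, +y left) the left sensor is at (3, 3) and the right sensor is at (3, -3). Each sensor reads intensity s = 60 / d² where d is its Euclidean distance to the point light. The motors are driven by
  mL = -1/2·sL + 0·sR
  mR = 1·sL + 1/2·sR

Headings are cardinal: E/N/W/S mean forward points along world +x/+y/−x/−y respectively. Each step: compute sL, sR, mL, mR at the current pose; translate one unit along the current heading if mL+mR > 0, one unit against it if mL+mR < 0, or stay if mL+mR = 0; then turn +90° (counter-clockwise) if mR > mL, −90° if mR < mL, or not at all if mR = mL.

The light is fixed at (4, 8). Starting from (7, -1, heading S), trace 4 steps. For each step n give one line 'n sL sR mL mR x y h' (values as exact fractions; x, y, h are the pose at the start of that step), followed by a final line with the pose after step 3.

n=0: pose=(7,-1,S); sL=1/3, sR=5/12; mL=-1/6, mR=13/24; mL+mR=3/8 → advance +1; mR−mL=17/24 → turn +1·90°
n=1: pose=(7,-2,E); sL=12/17, sR=12/41; mL=-6/17, mR=594/697; mL+mR=348/697 → advance +1; mR−mL=840/697 → turn +1·90°
n=2: pose=(8,-2,N); sL=6/5, sR=30/49; mL=-3/5, mR=369/245; mL+mR=222/245 → advance +1; mR−mL=516/245 → turn +1·90°
n=3: pose=(8,-1,W); sL=12/29, sR=60/37; mL=-6/29, mR=1314/1073; mL+mR=1092/1073 → advance +1; mR−mL=1536/1073 → turn +1·90°

0 1/3 5/12 -1/6 13/24 7 -1 S
1 12/17 12/41 -6/17 594/697 7 -2 E
2 6/5 30/49 -3/5 369/245 8 -2 N
3 12/29 60/37 -6/29 1314/1073 8 -1 W
final 7 -1 S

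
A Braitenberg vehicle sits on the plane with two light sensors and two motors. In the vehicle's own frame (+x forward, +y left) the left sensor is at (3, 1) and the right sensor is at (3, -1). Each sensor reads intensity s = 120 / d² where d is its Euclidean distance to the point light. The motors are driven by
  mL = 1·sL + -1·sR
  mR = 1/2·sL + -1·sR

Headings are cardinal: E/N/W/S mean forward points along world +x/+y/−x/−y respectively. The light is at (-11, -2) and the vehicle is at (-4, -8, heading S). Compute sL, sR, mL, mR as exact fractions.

24/29 40/39 -224/1131 -692/1131

left sensor world pos  = (-3, -11); dL² = 145
right sensor world pos = (-5, -11); dR² = 117
sL = 120/145 = 24/29
sR = 120/117 = 40/39
mL = 1·sL + -1·sR = -224/1131
mR = 1/2·sL + -1·sR = -692/1131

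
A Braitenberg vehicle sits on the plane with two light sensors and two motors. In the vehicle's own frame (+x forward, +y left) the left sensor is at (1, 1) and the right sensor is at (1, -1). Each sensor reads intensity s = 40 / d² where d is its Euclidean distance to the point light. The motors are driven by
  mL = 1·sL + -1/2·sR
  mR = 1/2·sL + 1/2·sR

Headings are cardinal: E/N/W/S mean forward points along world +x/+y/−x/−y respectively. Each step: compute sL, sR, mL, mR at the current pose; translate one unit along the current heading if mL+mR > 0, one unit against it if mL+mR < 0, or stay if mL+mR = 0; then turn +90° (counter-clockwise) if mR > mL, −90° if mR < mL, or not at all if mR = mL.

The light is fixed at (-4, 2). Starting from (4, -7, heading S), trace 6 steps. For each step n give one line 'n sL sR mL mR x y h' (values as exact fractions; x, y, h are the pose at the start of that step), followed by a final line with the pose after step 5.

0 40/181 40/149 2340/26969 6600/26969 4 -7 S
1 20/81 20/101 1210/8181 1820/8181 4 -8 E
2 8/29 40/181 868/5249 1304/5249 5 -8 N
3 10/41 5/16 115/1312 365/1312 5 -7 W
4 40/181 40/149 2340/26969 6600/26969 4 -7 S
5 20/81 20/101 1210/8181 1820/8181 4 -8 E
final 5 -8 N

n=0: pose=(4,-7,S); sL=40/181, sR=40/149; mL=2340/26969, mR=6600/26969; mL+mR=60/181 → advance +1; mR−mL=4260/26969 → turn +1·90°
n=1: pose=(4,-8,E); sL=20/81, sR=20/101; mL=1210/8181, mR=1820/8181; mL+mR=10/27 → advance +1; mR−mL=610/8181 → turn +1·90°
n=2: pose=(5,-8,N); sL=8/29, sR=40/181; mL=868/5249, mR=1304/5249; mL+mR=12/29 → advance +1; mR−mL=436/5249 → turn +1·90°
n=3: pose=(5,-7,W); sL=10/41, sR=5/16; mL=115/1312, mR=365/1312; mL+mR=15/41 → advance +1; mR−mL=125/656 → turn +1·90°
n=4: pose=(4,-7,S); sL=40/181, sR=40/149; mL=2340/26969, mR=6600/26969; mL+mR=60/181 → advance +1; mR−mL=4260/26969 → turn +1·90°
n=5: pose=(4,-8,E); sL=20/81, sR=20/101; mL=1210/8181, mR=1820/8181; mL+mR=10/27 → advance +1; mR−mL=610/8181 → turn +1·90°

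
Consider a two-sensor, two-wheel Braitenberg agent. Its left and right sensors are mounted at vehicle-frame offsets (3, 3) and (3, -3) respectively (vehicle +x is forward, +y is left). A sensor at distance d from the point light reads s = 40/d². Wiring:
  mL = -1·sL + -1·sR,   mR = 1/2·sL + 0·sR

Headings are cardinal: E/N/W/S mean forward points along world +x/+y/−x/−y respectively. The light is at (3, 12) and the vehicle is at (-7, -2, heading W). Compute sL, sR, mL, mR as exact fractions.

left sensor world pos  = (-10, -5); dL² = 458
right sensor world pos = (-10, 1); dR² = 290
sL = 40/458 = 20/229
sR = 40/290 = 4/29
mL = -1·sL + -1·sR = -1496/6641
mR = 1/2·sL + 0·sR = 10/229

20/229 4/29 -1496/6641 10/229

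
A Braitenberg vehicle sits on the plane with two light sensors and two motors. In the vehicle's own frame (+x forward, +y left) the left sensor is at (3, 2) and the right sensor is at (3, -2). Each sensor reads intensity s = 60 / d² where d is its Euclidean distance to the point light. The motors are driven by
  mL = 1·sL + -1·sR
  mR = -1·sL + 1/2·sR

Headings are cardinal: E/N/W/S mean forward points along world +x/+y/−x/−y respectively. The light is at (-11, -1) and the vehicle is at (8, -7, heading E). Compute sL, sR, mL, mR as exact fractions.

left sensor world pos  = (11, -5); dL² = 500
right sensor world pos = (11, -9); dR² = 548
sL = 60/500 = 3/25
sR = 60/548 = 15/137
mL = 1·sL + -1·sR = 36/3425
mR = -1·sL + 1/2·sR = -447/6850

3/25 15/137 36/3425 -447/6850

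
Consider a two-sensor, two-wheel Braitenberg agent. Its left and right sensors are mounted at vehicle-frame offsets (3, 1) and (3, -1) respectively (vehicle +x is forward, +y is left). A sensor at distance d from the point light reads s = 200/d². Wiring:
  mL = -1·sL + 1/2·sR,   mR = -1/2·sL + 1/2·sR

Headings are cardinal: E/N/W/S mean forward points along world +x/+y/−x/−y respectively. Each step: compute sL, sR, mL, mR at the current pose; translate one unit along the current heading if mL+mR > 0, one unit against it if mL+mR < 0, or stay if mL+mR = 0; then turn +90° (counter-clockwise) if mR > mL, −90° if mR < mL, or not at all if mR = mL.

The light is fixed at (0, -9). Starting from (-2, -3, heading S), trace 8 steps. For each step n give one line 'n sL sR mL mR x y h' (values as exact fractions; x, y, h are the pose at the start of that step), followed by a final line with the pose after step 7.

n=0: pose=(-2,-3,S); sL=20, sR=100/9; mL=-130/9, mR=-40/9; mL+mR=-170/9 → advance -1; mR−mL=10 → turn +1·90°
n=1: pose=(-2,-2,E); sL=40/13, sR=200/37; mL=-180/481, mR=560/481; mL+mR=380/481 → advance +1; mR−mL=20/13 → turn +1·90°
n=2: pose=(-1,-2,N); sL=25/13, sR=2; mL=-12/13, mR=1/26; mL+mR=-23/26 → advance -1; mR−mL=25/26 → turn +1·90°
n=3: pose=(-1,-3,W); sL=200/41, sR=40/13; mL=-1780/533, mR=-480/533; mL+mR=-2260/533 → advance -1; mR−mL=100/41 → turn +1·90°
n=4: pose=(0,-3,S); sL=20, sR=20; mL=-10, mR=0; mL+mR=-10 → advance -1; mR−mL=10 → turn +1·90°
n=5: pose=(0,-2,E); sL=200/73, sR=40/9; mL=-340/657, mR=560/657; mL+mR=220/657 → advance +1; mR−mL=100/73 → turn +1·90°
n=6: pose=(1,-2,N); sL=2, sR=25/13; mL=-27/26, mR=-1/26; mL+mR=-14/13 → advance -1; mR−mL=1 → turn +1·90°
n=7: pose=(1,-3,W); sL=200/29, sR=200/53; mL=-7700/1537, mR=-2400/1537; mL+mR=-10100/1537 → advance -1; mR−mL=100/29 → turn +1·90°

0 20 100/9 -130/9 -40/9 -2 -3 S
1 40/13 200/37 -180/481 560/481 -2 -2 E
2 25/13 2 -12/13 1/26 -1 -2 N
3 200/41 40/13 -1780/533 -480/533 -1 -3 W
4 20 20 -10 0 0 -3 S
5 200/73 40/9 -340/657 560/657 0 -2 E
6 2 25/13 -27/26 -1/26 1 -2 N
7 200/29 200/53 -7700/1537 -2400/1537 1 -3 W
final 2 -3 S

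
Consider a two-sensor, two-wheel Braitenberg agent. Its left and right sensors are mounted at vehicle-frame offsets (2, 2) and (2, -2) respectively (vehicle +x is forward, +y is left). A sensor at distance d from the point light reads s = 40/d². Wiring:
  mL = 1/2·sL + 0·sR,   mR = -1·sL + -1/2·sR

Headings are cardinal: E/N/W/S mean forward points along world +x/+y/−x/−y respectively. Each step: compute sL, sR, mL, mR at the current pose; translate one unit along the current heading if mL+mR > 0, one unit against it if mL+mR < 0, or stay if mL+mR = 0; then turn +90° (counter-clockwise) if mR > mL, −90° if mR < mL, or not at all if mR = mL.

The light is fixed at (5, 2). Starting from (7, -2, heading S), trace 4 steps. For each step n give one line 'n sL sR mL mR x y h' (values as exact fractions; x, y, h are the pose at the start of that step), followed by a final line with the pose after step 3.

0 10/13 10/9 5/13 -155/117 7 -2 S
1 8/5 40 4/5 -108/5 7 -1 W
2 20 20/13 10 -270/13 8 -1 N
3 40/29 40/61 20/29 -3020/1769 8 -2 E
final 7 -2 S

n=0: pose=(7,-2,S); sL=10/13, sR=10/9; mL=5/13, mR=-155/117; mL+mR=-110/117 → advance -1; mR−mL=-200/117 → turn -1·90°
n=1: pose=(7,-1,W); sL=8/5, sR=40; mL=4/5, mR=-108/5; mL+mR=-104/5 → advance -1; mR−mL=-112/5 → turn -1·90°
n=2: pose=(8,-1,N); sL=20, sR=20/13; mL=10, mR=-270/13; mL+mR=-140/13 → advance -1; mR−mL=-400/13 → turn -1·90°
n=3: pose=(8,-2,E); sL=40/29, sR=40/61; mL=20/29, mR=-3020/1769; mL+mR=-1800/1769 → advance -1; mR−mL=-4240/1769 → turn -1·90°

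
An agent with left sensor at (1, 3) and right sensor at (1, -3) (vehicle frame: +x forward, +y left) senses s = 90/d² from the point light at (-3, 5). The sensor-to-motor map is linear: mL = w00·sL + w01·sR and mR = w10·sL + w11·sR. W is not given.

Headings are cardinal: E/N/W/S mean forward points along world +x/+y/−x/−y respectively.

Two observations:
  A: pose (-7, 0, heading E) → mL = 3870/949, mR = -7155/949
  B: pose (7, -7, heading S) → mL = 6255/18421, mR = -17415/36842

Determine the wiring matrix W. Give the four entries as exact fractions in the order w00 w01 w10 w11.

1/2 1/2 -1 -1/2

obs A: pose=(-7,0,E) → sL=90/13, sR=90/73, mL=3870/949, mR=-7155/949
obs B: pose=(7,-7,S) → sL=45/169, sR=45/109, mL=6255/18421, mR=-17415/36842
sensor matrix S = [[90/13, 90/73], [45/169, 45/109]]; det S = 3402000/1344733
solve [mL_A; mL_B] = S·[w00; w01] and [mR_A; mR_B] = S·[w10; w11]:
  w00 = 1/2, w01 = 1/2, w10 = -1, w11 = -1/2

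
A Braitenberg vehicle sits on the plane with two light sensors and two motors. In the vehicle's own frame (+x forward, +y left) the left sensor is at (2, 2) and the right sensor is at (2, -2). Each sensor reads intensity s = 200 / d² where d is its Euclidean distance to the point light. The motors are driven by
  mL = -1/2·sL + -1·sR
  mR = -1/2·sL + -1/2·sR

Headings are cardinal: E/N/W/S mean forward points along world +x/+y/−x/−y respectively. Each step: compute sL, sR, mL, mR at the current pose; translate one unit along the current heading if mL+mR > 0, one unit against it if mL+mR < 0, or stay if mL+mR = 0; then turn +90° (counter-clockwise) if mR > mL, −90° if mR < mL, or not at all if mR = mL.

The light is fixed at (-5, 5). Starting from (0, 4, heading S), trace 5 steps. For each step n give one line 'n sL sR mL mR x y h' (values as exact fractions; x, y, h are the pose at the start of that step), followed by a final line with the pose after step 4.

0 100/29 100/9 -3350/261 -1900/261 0 4 S
1 200/53 200/53 -300/53 -200/53 0 5 E
2 25 5 -35/2 -15 -1 5 N
3 200/13 40 -620/13 -360/13 -1 4 W
4 100/29 100/9 -3350/261 -1900/261 0 4 S
final 0 5 E

n=0: pose=(0,4,S); sL=100/29, sR=100/9; mL=-3350/261, mR=-1900/261; mL+mR=-1750/87 → advance -1; mR−mL=50/9 → turn +1·90°
n=1: pose=(0,5,E); sL=200/53, sR=200/53; mL=-300/53, mR=-200/53; mL+mR=-500/53 → advance -1; mR−mL=100/53 → turn +1·90°
n=2: pose=(-1,5,N); sL=25, sR=5; mL=-35/2, mR=-15; mL+mR=-65/2 → advance -1; mR−mL=5/2 → turn +1·90°
n=3: pose=(-1,4,W); sL=200/13, sR=40; mL=-620/13, mR=-360/13; mL+mR=-980/13 → advance -1; mR−mL=20 → turn +1·90°
n=4: pose=(0,4,S); sL=100/29, sR=100/9; mL=-3350/261, mR=-1900/261; mL+mR=-1750/87 → advance -1; mR−mL=50/9 → turn +1·90°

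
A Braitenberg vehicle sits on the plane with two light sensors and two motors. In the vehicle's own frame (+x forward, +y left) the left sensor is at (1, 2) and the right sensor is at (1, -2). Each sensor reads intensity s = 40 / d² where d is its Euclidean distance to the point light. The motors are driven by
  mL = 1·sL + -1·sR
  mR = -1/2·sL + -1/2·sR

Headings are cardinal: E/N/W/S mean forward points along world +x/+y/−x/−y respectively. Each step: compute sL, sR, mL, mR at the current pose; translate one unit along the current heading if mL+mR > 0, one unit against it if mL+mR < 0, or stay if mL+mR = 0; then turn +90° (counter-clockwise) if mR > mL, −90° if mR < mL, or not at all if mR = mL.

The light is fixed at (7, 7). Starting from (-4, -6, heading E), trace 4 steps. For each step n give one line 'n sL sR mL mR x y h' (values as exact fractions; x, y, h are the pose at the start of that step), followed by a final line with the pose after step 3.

0 40/221 8/65 64/1105 -168/1105 -4 -6 E
1 5/37 5/49 60/1813 -215/1813 -5 -6 S
2 8/73 40/269 -768/19637 -2536/19637 -5 -5 W
3 4/29 20/101 -176/2929 -492/2929 -4 -5 N
final -4 -6 E

n=0: pose=(-4,-6,E); sL=40/221, sR=8/65; mL=64/1105, mR=-168/1105; mL+mR=-8/85 → advance -1; mR−mL=-232/1105 → turn -1·90°
n=1: pose=(-5,-6,S); sL=5/37, sR=5/49; mL=60/1813, mR=-215/1813; mL+mR=-155/1813 → advance -1; mR−mL=-275/1813 → turn -1·90°
n=2: pose=(-5,-5,W); sL=8/73, sR=40/269; mL=-768/19637, mR=-2536/19637; mL+mR=-3304/19637 → advance -1; mR−mL=-1768/19637 → turn -1·90°
n=3: pose=(-4,-5,N); sL=4/29, sR=20/101; mL=-176/2929, mR=-492/2929; mL+mR=-668/2929 → advance -1; mR−mL=-316/2929 → turn -1·90°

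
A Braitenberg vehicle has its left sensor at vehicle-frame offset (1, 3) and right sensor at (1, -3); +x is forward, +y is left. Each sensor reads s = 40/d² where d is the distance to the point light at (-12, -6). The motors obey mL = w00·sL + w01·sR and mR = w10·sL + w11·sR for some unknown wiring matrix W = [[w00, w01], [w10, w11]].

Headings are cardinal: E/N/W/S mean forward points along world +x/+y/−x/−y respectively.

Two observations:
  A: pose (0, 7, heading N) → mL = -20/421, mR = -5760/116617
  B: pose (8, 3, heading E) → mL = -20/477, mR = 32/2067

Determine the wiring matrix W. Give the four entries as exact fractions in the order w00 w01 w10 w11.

0 -1/2 -1 1

obs A: pose=(0,7,N) → sL=40/277, sR=40/421, mL=-20/421, mR=-5760/116617
obs B: pose=(8,3,E) → sL=8/117, sR=40/477, mL=-20/477, mR=32/2067
sensor matrix S = [[40/277, 40/421], [8/117, 40/477]]; det S = 1352960/241047339
solve [mL_A; mL_B] = S·[w00; w01] and [mR_A; mR_B] = S·[w10; w11]:
  w00 = 0, w01 = -1/2, w10 = -1, w11 = 1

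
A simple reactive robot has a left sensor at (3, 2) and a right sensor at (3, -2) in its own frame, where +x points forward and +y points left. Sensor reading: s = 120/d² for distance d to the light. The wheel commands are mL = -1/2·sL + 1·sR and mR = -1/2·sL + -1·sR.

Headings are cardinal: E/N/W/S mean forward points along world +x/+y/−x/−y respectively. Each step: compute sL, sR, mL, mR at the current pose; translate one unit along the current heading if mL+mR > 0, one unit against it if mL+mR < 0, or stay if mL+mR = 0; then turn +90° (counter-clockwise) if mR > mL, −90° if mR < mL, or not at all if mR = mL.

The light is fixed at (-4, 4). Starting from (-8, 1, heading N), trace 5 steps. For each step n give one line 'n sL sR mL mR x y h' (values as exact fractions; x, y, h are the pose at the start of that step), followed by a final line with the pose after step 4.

0 10/3 30 85/3 -95/3 -8 1 N
1 24 120/37 -324/37 -564/37 -8 0 E
2 60/29 60/49 270/1421 -3210/1421 -9 0 S
3 120/89 24/13 1356/1157 -2916/1157 -9 1 W
4 10/3 30 85/3 -95/3 -8 1 N
final -8 0 E

n=0: pose=(-8,1,N); sL=10/3, sR=30; mL=85/3, mR=-95/3; mL+mR=-10/3 → advance -1; mR−mL=-60 → turn -1·90°
n=1: pose=(-8,0,E); sL=24, sR=120/37; mL=-324/37, mR=-564/37; mL+mR=-24 → advance -1; mR−mL=-240/37 → turn -1·90°
n=2: pose=(-9,0,S); sL=60/29, sR=60/49; mL=270/1421, mR=-3210/1421; mL+mR=-60/29 → advance -1; mR−mL=-120/49 → turn -1·90°
n=3: pose=(-9,1,W); sL=120/89, sR=24/13; mL=1356/1157, mR=-2916/1157; mL+mR=-120/89 → advance -1; mR−mL=-48/13 → turn -1·90°
n=4: pose=(-8,1,N); sL=10/3, sR=30; mL=85/3, mR=-95/3; mL+mR=-10/3 → advance -1; mR−mL=-60 → turn -1·90°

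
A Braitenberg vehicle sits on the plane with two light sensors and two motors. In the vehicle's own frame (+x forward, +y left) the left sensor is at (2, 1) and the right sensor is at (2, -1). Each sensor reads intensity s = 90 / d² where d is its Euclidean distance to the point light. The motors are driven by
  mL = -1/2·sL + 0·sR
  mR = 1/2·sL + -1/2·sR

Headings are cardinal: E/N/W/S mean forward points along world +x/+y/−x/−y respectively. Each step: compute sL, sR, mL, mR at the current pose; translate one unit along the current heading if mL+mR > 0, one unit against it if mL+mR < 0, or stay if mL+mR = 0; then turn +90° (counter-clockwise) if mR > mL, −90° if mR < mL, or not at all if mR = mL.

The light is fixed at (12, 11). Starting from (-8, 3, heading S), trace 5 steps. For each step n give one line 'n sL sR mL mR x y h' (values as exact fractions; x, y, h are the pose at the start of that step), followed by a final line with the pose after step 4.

0 90/461 90/541 -45/461 3600/249401 -8 3 S
1 1/4 45/194 -1/8 7/776 -8 4 E
2 90/509 18/85 -45/509 -756/43265 -9 4 N
3 9/61 45/289 -9/122 -72/17629 -9 3 W
4 90/461 90/541 -45/461 3600/249401 -8 3 S
final -8 4 E

n=0: pose=(-8,3,S); sL=90/461, sR=90/541; mL=-45/461, mR=3600/249401; mL+mR=-45/541 → advance -1; mR−mL=27945/249401 → turn +1·90°
n=1: pose=(-8,4,E); sL=1/4, sR=45/194; mL=-1/8, mR=7/776; mL+mR=-45/388 → advance -1; mR−mL=13/97 → turn +1·90°
n=2: pose=(-9,4,N); sL=90/509, sR=18/85; mL=-45/509, mR=-756/43265; mL+mR=-9/85 → advance -1; mR−mL=3069/43265 → turn +1·90°
n=3: pose=(-9,3,W); sL=9/61, sR=45/289; mL=-9/122, mR=-72/17629; mL+mR=-45/578 → advance -1; mR−mL=2457/35258 → turn +1·90°
n=4: pose=(-8,3,S); sL=90/461, sR=90/541; mL=-45/461, mR=3600/249401; mL+mR=-45/541 → advance -1; mR−mL=27945/249401 → turn +1·90°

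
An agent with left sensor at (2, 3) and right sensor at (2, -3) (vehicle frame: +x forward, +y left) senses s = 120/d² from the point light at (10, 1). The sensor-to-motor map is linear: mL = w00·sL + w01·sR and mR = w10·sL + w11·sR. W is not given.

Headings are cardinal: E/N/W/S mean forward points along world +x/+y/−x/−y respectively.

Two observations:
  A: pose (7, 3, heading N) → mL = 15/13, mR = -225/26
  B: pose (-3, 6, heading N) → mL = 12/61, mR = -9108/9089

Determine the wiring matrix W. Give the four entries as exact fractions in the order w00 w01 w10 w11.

obs A: pose=(7,3,N) → sL=30/13, sR=15/2, mL=15/13, mR=-225/26
obs B: pose=(-3,6,N) → sL=24/61, sR=120/149, mL=12/61, mR=-9108/9089
sensor matrix S = [[30/13, 15/2], [24/61, 120/149]]; det S = -129060/118157
solve [mL_A; mL_B] = S·[w00; w01] and [mR_A; mR_B] = S·[w10; w11]:
  w00 = 1/2, w01 = 0, w10 = -1/2, w11 = -1

1/2 0 -1/2 -1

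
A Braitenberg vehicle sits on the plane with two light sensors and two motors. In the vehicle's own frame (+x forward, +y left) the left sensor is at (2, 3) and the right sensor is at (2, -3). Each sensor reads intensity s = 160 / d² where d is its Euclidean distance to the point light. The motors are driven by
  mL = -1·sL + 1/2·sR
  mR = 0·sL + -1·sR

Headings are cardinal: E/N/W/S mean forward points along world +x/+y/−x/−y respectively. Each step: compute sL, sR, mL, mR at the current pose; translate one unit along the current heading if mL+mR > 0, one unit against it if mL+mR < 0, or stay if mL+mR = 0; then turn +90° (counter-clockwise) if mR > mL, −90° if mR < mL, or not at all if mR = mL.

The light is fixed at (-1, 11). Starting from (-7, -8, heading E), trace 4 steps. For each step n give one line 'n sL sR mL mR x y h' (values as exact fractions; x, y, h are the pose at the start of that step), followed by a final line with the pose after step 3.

n=0: pose=(-7,-8,E); sL=10/17, sR=8/25; mL=-182/425, mR=-8/25; mL+mR=-318/425 → advance -1; mR−mL=46/425 → turn +1·90°
n=1: pose=(-8,-8,N); sL=160/389, sR=32/61; mL=-3536/23729, mR=-32/61; mL+mR=-15984/23729 → advance -1; mR−mL=-8912/23729 → turn -1·90°
n=2: pose=(-8,-9,E); sL=80/157, sR=80/277; mL=-15880/43489, mR=-80/277; mL+mR=-28440/43489 → advance -1; mR−mL=3320/43489 → turn +1·90°
n=3: pose=(-9,-9,N); sL=32/89, sR=160/349; mL=-4048/31061, mR=-160/349; mL+mR=-18288/31061 → advance -1; mR−mL=-10192/31061 → turn -1·90°

0 10/17 8/25 -182/425 -8/25 -7 -8 E
1 160/389 32/61 -3536/23729 -32/61 -8 -8 N
2 80/157 80/277 -15880/43489 -80/277 -8 -9 E
3 32/89 160/349 -4048/31061 -160/349 -9 -9 N
final -9 -10 E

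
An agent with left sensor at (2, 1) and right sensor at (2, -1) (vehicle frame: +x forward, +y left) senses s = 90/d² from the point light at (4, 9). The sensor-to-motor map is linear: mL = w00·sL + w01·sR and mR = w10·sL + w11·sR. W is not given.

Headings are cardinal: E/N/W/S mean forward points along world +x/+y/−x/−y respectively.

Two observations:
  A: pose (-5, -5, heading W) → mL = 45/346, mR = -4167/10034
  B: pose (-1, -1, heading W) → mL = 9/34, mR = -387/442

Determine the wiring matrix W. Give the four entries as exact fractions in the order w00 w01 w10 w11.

1/2 0 -1 -1/2

obs A: pose=(-5,-5,W) → sL=45/173, sR=9/29, mL=45/346, mR=-4167/10034
obs B: pose=(-1,-1,W) → sL=9/17, sR=9/13, mL=9/34, mR=-387/442
sensor matrix S = [[45/173, 9/29], [9/17, 9/13]]; det S = 17496/1108757
solve [mL_A; mL_B] = S·[w00; w01] and [mR_A; mR_B] = S·[w10; w11]:
  w00 = 1/2, w01 = 0, w10 = -1, w11 = -1/2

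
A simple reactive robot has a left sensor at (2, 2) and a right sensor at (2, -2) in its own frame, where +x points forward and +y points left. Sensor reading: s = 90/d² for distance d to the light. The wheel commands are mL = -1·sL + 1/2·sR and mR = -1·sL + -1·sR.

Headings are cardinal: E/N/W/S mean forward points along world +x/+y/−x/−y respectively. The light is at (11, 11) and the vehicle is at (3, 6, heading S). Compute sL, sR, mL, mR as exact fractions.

left sensor world pos  = (5, 4); dL² = 85
right sensor world pos = (1, 4); dR² = 149
sL = 90/85 = 18/17
sR = 90/149 = 90/149
mL = -1·sL + 1/2·sR = -1917/2533
mR = -1·sL + -1·sR = -4212/2533

18/17 90/149 -1917/2533 -4212/2533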